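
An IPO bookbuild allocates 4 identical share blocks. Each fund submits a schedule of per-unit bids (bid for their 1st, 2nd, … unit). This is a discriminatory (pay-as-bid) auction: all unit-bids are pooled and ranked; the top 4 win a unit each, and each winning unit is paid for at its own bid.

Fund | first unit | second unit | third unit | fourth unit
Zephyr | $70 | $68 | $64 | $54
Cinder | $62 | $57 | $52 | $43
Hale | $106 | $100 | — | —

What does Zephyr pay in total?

Merging the schedules and taking the best 4: 106 (Hale-1), 100 (Hale-2), 70 (Zephyr-1), 68 (Zephyr-2)
Next rejected bid: $64 (not a price — pay-as-bid).
Zephyr's winning unit-bids: 70 + 68 = $138.

Zephyr pays $138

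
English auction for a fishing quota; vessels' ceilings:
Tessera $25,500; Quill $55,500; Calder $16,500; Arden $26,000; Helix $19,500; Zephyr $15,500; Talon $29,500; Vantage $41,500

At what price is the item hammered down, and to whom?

Limits ranked: 55,500 (Quill) > 41,500 (Vantage) > 29,500 (Talon) > 26,000 (Arden) > 25,500 (Tessera) > 19,500 (Helix) > …
Vantage is the last rival to drop out, at $41,500; Quill remains and wins at that price.

Quill wins at $41,500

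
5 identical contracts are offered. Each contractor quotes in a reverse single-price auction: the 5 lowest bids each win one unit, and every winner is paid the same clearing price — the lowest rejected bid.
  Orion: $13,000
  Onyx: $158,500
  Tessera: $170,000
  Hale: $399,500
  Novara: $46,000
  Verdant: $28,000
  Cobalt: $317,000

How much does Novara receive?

Novara is paid $317,000

Sorting: 13,000 (Orion), 28,000 (Verdant), 46,000 (Novara), 158,500 (Onyx), 170,000 (Tessera), 317,000 (Cobalt), 399,500 (Hale)
Winners (5 units): Orion, Verdant, Novara, Onyx, Tessera.
Clearing price = lowest rejected bid = $317,000.
Novara wins → is paid $317,000.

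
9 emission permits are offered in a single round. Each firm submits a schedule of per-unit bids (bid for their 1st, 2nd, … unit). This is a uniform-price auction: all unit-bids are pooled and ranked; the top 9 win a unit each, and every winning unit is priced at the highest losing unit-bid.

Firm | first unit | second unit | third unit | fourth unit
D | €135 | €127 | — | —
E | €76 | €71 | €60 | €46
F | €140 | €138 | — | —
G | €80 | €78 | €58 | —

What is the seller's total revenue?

Total revenue: €522

Pooled unit-bids ranked (top 9): 140 (F-1), 138 (F-2), 135 (D-1), 127 (D-2), 80 (G-1), 78 (G-2), 76 (E-1), 71 (E-2), 60 (E-3)
Highest rejected unit-bid = €58.
Allocation: D 2, E 3, F 2, G 2. Every unit priced at €58.
Revenue = 9 × 58 = €522.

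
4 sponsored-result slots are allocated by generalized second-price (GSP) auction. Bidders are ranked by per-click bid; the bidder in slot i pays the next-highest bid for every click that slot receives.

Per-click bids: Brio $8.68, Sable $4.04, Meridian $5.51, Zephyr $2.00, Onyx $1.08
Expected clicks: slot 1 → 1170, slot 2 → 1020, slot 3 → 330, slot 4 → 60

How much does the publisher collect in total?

Total revenue: $11292.30

Sorting advertisers: $8.68 (Brio) > $5.51 (Meridian) > $4.04 (Sable) > $2.00 (Zephyr) > $1.08 (Onyx)
Slot 1: Brio pays $5.51 × 1170 = $6446.70
Slot 2: Meridian pays $4.04 × 1020 = $4120.80
Slot 3: Sable pays $2.00 × 330 = $660.00
Slot 4: Zephyr pays $1.08 × 60 = $64.80
Total = $11292.30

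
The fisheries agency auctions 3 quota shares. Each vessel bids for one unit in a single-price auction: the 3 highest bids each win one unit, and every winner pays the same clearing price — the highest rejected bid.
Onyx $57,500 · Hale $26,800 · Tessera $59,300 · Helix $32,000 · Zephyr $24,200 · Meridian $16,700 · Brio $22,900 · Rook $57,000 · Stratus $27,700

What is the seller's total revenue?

Total revenue: $96,000

Sorting: 59,300 (Tessera), 57,500 (Onyx), 57,000 (Rook), 32,000 (Helix), 27,700 (Stratus), …
Winners (3 units): Tessera, Onyx, Rook.
Highest unsuccessful bid: $32,000 → clearing price.
Total revenue = 3 × $32,000 = $96,000.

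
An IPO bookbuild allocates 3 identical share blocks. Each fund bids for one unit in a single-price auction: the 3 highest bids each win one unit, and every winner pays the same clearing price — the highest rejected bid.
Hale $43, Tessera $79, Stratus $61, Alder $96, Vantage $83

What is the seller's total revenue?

Ordering the bids: 96 (Alder), 83 (Vantage), 79 (Tessera), 61 (Stratus), 43 (Hale)
Top 3: Alder, Vantage, Tessera.
Highest unsuccessful bid: $61 → clearing price.
Total revenue = 3 × $61 = $183.

Total revenue: $183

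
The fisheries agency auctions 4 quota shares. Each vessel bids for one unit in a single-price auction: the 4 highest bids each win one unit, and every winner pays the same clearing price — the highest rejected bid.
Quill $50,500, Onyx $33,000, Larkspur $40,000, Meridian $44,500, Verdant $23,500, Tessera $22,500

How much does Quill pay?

Bids ranked high→low: 50,500 (Quill), 44,500 (Meridian), 40,000 (Larkspur), 33,000 (Onyx), 23,500 (Verdant), 22,500 (Tessera)
Top 4: Quill, Meridian, Larkspur, Onyx.
First losing bid is Verdant's $23,500, which sets the uniform price.
Quill wins → pays $23,500.

Quill pays $23,500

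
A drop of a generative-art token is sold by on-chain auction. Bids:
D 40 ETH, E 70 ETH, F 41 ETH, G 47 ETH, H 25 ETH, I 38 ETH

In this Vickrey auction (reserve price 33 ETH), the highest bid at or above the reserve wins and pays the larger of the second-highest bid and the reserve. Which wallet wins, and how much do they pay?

Sorting bids: 70 (E) > 47 (G) > 41 (F) > 40 (D) > 38 (I) > 25 (H)
Highest eligible bid: E at 70 ETH.
max(second-highest 47 ETH, reserve 33 ETH) = 47 ETH; the reserve does not bind.

E pays 47 ETH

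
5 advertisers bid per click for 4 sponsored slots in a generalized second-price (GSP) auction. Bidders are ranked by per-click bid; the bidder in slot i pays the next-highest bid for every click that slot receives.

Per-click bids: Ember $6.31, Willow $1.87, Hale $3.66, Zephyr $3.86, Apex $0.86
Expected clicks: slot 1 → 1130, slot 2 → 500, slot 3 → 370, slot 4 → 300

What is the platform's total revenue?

Total revenue: $7141.70

Ranked by bid: $6.31 (Ember) > $3.86 (Zephyr) > $3.66 (Hale) > $1.87 (Willow) > $0.86 (Apex)
Slot 1: Ember pays $3.86 × 1130 = $4361.80
Slot 2: Zephyr pays $3.66 × 500 = $1830.00
Slot 3: Hale pays $1.87 × 370 = $691.90
Slot 4: Willow pays $0.86 × 300 = $258.00
Total = $7141.70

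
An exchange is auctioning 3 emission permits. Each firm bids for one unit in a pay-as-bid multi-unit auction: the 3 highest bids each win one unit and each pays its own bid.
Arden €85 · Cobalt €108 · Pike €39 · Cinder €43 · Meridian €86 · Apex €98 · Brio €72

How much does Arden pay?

Arden pays €0

Ordering the bids: 108 (Cobalt), 98 (Apex), 86 (Meridian), 85 (Arden), 72 (Brio), …
The 3 highest are Cobalt, Apex, Meridian.
Arden does not win → €0.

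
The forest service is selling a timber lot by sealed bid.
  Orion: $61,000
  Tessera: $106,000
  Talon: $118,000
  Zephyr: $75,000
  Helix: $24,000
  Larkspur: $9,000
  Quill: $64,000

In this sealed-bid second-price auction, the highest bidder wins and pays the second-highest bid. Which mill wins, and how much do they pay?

Talon pays $106,000

Rule: the highest bidder wins and pays the second-highest bid.
Bids in order: 118,000 (Talon) > 106,000 (Tessera) > 75,000 (Zephyr) > 64,000 (Quill) > 61,000 (Orion) > 24,000 (Helix) > …
Talon wins with the highest bid; price is set by the runner-up at $106,000.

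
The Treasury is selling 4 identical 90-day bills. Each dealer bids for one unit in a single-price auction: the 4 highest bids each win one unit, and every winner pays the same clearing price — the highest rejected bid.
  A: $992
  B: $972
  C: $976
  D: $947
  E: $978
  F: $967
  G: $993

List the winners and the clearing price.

G, A, E, C; each pays $972

Ordering the bids: 993 (G), 992 (A), 978 (E), 976 (C), 972 (B), 967 (F), …
Top 4: G, A, E, C.
First losing bid is B's $972, which sets the uniform price.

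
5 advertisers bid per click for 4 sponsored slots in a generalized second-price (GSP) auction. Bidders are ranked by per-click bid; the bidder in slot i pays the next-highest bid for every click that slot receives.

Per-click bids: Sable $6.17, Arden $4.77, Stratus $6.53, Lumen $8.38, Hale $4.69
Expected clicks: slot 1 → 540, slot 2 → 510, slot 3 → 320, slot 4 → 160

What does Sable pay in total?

Sable pays $1526.40

Per-click bids in order: $8.38 (Lumen) > $6.53 (Stratus) > $6.17 (Sable) > $4.77 (Arden) > $4.69 (Hale)
Sable holds slot 3 → pays next bid $4.77 × 320 clicks = $1526.40.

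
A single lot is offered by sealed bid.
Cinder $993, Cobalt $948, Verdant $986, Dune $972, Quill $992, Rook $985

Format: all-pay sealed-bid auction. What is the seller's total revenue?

Total revenue: $5,876

Rule: the highest bidder wins the item, but every bidder pays their own bid.
Bids ranked: 993 (Cinder) > 992 (Quill) > 986 (Verdant) > 985 (Rook) > 972 (Dune) > 948 (Cobalt)
Cinder wins with the top bid; all bids are sunk regardless.
Every bidder forfeits their bid regardless of winning.
Revenue = 993 + 948 + 986 + 972 + 992 + 985 = $5,876.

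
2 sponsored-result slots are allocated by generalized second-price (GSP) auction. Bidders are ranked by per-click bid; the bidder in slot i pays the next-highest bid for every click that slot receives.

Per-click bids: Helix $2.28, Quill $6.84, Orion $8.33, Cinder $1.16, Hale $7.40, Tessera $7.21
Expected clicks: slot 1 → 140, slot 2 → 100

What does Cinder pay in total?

Cinder pays $0.00

Per-click bids in order: $8.33 (Orion) > $7.40 (Hale) > $7.21 (Tessera) > …
Cinder ranks below slot 2 → no slot, pays nothing.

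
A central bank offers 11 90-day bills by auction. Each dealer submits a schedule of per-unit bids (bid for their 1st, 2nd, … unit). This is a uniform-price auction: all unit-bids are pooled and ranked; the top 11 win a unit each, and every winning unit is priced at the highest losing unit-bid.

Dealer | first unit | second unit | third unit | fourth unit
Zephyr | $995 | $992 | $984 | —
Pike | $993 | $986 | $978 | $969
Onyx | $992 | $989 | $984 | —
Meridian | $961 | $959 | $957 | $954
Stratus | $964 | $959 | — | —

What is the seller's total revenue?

Pooled unit-bids ranked (top 11): 995 (Zephyr-1), 993 (Pike-1), 992 (Zephyr-2), 992 (Onyx-1), 989 (Onyx-2), 986 (Pike-2), 984 (Zephyr-3), 984 (Onyx-3), 978 (Pike-3), 969 (Pike-4), 964 (Stratus-1)
The (k+1)-th unit-bid is $961.
Allocation: Onyx 3, Pike 4, Stratus 1, Zephyr 3. Every unit priced at $961.
Revenue = 11 × 961 = $10,571.

Total revenue: $10,571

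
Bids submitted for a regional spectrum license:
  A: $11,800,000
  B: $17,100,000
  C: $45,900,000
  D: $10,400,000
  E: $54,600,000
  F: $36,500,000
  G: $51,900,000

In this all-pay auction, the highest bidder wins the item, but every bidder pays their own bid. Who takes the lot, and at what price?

E pays $54,600,000

All-pay auction: the highest bidder wins the item, but every bidder pays their own bid.
Bids in order: 54,600,000 (E) > 51,900,000 (G) > 45,900,000 (C) > 36,500,000 (F) > 17,100,000 (B) > 11,800,000 (A) > …
E is highest and takes the item; every bidder forfeits their bid.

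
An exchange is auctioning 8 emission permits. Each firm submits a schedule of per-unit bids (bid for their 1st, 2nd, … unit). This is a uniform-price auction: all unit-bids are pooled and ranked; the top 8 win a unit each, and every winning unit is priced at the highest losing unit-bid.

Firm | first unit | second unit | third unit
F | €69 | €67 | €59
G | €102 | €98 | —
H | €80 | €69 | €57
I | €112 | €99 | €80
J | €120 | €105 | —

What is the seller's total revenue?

All unit-bids, highest first — top 8: 120 (J-1), 112 (I-1), 105 (J-2), 102 (G-1), 99 (I-2), 98 (G-2), 80 (H-1), 80 (I-3)
The (k+1)-th unit-bid is €69.
Allocation: G 2, H 1, I 3, J 2. Every unit priced at €69.
Revenue = 8 × 69 = €552.

Total revenue: €552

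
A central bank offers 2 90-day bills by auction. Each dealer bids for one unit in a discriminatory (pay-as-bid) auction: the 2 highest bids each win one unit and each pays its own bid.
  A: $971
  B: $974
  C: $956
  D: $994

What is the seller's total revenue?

Total revenue: $1,968

Sorting: 994 (D), 974 (B), 971 (A), 956 (C)
Winners (2 units): D, B.
Total revenue = 994 + 974 = $1,968.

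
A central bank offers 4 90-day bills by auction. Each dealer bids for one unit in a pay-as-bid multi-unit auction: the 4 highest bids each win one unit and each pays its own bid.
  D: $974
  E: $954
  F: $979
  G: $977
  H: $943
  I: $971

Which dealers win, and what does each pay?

F $979, G $977, D $974, I $971

Bids ranked high→low: 979 (F), 977 (G), 974 (D), 971 (I), 954 (E), 943 (H)
Winners (4 units): F, G, D, I.
Each winner pays its own bid: F $979, G $977, D $974, I $971.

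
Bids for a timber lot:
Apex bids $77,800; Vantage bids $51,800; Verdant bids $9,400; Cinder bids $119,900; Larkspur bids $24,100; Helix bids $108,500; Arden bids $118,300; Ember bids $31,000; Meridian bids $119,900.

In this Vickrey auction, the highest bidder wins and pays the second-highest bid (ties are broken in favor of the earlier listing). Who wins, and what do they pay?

Cinder pays $119,900

Sorting bids: 119,900 (Cinder) > 119,900 (Meridian) > 118,300 (Arden) > 108,500 (Helix) > 77,800 (Apex) > 51,800 (Vantage) > …
Cinder and Meridian tie at $119,900; tie-break gives it to Cinder.
Cinder wins with the highest bid; price is set by the runner-up at $119,900.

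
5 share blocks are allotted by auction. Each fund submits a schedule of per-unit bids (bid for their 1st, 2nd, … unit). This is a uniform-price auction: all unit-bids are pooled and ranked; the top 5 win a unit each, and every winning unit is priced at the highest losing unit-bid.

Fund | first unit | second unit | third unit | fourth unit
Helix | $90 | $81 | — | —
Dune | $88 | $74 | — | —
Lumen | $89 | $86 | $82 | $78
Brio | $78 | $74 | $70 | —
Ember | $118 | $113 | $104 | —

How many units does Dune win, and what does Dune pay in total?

Merging the schedules and taking the best 5: 118 (Ember-1), 113 (Ember-2), 104 (Ember-3), 90 (Helix-1), 89 (Lumen-1)
The (k+1)-th unit-bid is $88.
Dune wins 0 unit(s) at $88 each.

Dune: 0 units, pays $0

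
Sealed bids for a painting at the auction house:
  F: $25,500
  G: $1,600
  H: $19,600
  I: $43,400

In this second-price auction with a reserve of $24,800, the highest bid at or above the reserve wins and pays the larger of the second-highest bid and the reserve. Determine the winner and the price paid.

Sorting bids: 43,400 (I) > 25,500 (F) > 19,600 (H) > 1,600 (G)
I has the top bid at or above the reserve ($43,400).
max(second-highest $25,500, reserve $24,800) = $25,500; the reserve does not bind.

I pays $25,500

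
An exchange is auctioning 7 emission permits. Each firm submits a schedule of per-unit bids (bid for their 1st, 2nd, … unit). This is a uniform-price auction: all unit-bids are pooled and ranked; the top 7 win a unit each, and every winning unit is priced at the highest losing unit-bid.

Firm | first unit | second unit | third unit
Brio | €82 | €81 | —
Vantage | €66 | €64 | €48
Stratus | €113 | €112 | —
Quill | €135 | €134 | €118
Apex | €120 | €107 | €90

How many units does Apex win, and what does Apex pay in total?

Apex: 2 units, pays €180

All unit-bids, highest first — top 7: 135 (Quill-1), 134 (Quill-2), 120 (Apex-1), 118 (Quill-3), 113 (Stratus-1), 112 (Stratus-2), 107 (Apex-2)
Highest rejected unit-bid = €90.
Apex wins 2 unit(s) at €90 each.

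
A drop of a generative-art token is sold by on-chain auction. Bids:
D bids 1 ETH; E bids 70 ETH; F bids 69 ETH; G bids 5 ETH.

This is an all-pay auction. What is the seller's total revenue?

Total revenue: 145 ETH

Rule: the highest bidder wins the item, but every bidder pays their own bid.
Sorting bids: 70 (E) > 69 (F) > 5 (G) > 1 (D)
E wins with the top bid; all bids are sunk regardless.
Every bidder forfeits their bid regardless of winning.
Revenue = 1 + 70 + 69 + 5 = 145 ETH.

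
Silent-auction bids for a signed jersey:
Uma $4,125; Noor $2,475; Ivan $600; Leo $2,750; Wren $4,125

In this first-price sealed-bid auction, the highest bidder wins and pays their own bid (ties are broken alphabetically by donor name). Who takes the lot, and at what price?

Uma pays $4,125

Rule: the highest bidder wins and pays their own bid.
Bids in order: 4,125 (Uma) > 4,125 (Wren) > 2,750 (Leo) > 2,475 (Noor) > 600 (Ivan)
Tie at $4,125 → Uma wins by tie-break.
First-price: Uma pays what they bid, $4,125.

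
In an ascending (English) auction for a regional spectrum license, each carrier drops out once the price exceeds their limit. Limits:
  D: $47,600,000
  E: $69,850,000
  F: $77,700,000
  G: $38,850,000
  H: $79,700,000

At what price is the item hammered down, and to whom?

Limits in order: 79,700,000 (H) > 77,700,000 (F) > 69,850,000 (E) > 47,600,000 (D) > 38,850,000 (G)
Once the price passes $77,700,000, only H is left; the hammer falls at F's limit of $77,700,000.

H wins at $77,700,000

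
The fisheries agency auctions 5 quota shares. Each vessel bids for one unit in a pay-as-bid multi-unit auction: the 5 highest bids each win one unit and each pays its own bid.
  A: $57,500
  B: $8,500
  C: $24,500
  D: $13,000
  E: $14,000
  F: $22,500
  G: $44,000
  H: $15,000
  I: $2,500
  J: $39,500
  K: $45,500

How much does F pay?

Ordering the bids: 57,500 (A), 45,500 (K), 44,000 (G), 39,500 (J), 24,500 (C), 22,500 (F), 15,000 (H), …
Winners (5 units): A, K, G, J, C.
F does not win → $0.

F pays $0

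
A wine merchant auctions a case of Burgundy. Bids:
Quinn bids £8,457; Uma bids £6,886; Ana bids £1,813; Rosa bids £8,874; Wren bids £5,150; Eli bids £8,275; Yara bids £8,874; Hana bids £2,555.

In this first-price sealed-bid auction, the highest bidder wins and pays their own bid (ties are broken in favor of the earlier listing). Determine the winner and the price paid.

Sorting bids: 8,874 (Rosa) > 8,874 (Yara) > 8,457 (Quinn) > 8,275 (Eli) > 6,886 (Uma) > 5,150 (Wren) > …
Tie at £8,874 → Rosa wins by tie-break.
Rosa is highest → pays own bid, £8,874.

Rosa pays £8,874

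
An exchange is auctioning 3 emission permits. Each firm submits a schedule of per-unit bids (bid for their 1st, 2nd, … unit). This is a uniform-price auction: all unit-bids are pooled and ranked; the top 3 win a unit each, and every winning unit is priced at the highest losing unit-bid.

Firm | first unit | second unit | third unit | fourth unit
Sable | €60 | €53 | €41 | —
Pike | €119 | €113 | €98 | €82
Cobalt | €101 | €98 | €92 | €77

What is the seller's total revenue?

All unit-bids, highest first — top 3: 119 (Pike-1), 113 (Pike-2), 101 (Cobalt-1)
The (k+1)-th unit-bid is €98.
Allocation: Cobalt 1, Pike 2. Every unit priced at €98.
Revenue = 3 × 98 = €294.

Total revenue: €294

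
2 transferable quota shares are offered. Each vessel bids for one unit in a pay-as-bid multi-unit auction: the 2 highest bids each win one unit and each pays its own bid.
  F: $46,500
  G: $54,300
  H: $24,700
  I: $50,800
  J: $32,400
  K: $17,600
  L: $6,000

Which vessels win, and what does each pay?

Bids ranked high→low: 54,300 (G), 50,800 (I), 46,500 (F), 32,400 (J), …
Winners (2 units): G, I.
Each winner pays its own bid: G $54,300, I $50,800.

G $54,300, I $50,800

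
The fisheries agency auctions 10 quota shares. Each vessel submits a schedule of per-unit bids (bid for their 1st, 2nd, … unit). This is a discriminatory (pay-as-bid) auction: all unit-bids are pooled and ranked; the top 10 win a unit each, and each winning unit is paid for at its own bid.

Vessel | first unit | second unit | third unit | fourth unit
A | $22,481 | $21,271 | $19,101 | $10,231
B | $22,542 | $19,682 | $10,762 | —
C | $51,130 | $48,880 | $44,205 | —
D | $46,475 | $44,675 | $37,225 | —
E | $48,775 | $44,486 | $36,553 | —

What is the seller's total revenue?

Total revenue: $424,946

Pooled unit-bids ranked (top 10): 51,130 (C-1), 48,880 (C-2), 48,775 (E-1), 46,475 (D-1), 44,675 (D-2), 44,486 (E-2), 44,205 (C-3), 37,225 (D-3), 36,553 (E-3), 22,542 (B-1)
Next rejected bid: $22,481 (not a price — pay-as-bid).
Each winning unit pays its own bid.
Revenue = 51,130 + 48,880 + 48,775 + 46,475 + 44,675 + 44,486 + 44,205 + 37,225 + 36,553 + 22,542 = $424,946.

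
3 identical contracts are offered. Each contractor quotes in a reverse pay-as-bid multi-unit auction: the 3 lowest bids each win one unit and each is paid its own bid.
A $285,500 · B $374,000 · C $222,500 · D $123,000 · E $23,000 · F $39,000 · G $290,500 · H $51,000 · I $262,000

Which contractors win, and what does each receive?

E $23,000, F $39,000, H $51,000

Sorting: 23,000 (E), 39,000 (F), 51,000 (H), 123,000 (D), 222,500 (C), …
Lowest 3: E, F, H.
Each winner is paid its own bid: E $23,000, F $39,000, H $51,000.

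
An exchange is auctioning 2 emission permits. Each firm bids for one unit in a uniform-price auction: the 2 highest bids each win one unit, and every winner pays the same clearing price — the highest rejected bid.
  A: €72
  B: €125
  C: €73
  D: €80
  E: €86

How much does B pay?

B pays €80

Sorting: 125 (B), 86 (E), 80 (D), 73 (C), …
Top 2: B, E.
Clearing price = highest rejected bid = €80.
B wins → pays €80.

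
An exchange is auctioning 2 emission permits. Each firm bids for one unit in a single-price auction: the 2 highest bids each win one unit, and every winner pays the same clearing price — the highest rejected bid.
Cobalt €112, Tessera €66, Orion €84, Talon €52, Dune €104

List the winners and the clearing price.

Bids ranked high→low: 112 (Cobalt), 104 (Dune), 84 (Orion), 66 (Tessera), …
The 2 highest are Cobalt, Dune.
First losing bid is Orion's €84, which sets the uniform price.

Cobalt, Dune; each pays €84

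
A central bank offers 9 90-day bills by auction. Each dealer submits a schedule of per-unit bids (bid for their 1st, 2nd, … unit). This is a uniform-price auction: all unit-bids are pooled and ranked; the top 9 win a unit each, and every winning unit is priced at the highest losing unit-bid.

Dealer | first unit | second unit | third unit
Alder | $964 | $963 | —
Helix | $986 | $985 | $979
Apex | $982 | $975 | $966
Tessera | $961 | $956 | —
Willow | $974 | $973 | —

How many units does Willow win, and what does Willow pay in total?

Willow: 2 units, pays $1,926

Merging the schedules and taking the best 9: 986 (Helix-1), 985 (Helix-2), 982 (Apex-1), 979 (Helix-3), 975 (Apex-2), 974 (Willow-1), 973 (Willow-2), 966 (Apex-3), 964 (Alder-1)
The (k+1)-th unit-bid is $963.
Willow wins 2 unit(s) at $963 each.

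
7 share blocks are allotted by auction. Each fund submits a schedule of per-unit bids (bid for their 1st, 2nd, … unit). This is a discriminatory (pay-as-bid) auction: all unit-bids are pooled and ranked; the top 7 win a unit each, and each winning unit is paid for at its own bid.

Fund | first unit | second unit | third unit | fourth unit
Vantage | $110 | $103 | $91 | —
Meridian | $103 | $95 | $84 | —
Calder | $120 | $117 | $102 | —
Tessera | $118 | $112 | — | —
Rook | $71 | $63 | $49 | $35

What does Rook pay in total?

Rook pays $0

Merging the schedules and taking the best 7: 120 (Calder-1), 118 (Tessera-1), 117 (Calder-2), 112 (Tessera-2), 110 (Vantage-1), 103 (Vantage-2), 103 (Meridian-1)
Next rejected bid: $102 (not a price — pay-as-bid).
Rook wins no units.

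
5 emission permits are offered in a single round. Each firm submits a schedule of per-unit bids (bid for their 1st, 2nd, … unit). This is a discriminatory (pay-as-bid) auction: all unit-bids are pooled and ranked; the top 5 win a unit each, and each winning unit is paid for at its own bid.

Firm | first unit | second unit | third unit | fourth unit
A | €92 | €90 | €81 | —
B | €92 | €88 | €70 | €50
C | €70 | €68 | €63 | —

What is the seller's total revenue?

Total revenue: €443

Pooled unit-bids ranked (top 5): 92 (A-1), 92 (B-1), 90 (A-2), 88 (B-2), 81 (A-3)
Next rejected bid: €70 (not a price — pay-as-bid).
Each winning unit pays its own bid.
Revenue = 92 + 92 + 90 + 88 + 81 = €443.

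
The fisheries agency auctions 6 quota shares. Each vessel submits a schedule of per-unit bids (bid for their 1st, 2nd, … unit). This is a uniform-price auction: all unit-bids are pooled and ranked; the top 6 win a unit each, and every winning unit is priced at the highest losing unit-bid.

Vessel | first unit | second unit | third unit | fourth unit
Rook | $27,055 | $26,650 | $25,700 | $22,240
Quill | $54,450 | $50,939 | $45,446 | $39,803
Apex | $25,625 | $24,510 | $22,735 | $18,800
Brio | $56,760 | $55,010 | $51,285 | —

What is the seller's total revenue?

Total revenue: $238,818

Pooled unit-bids ranked (top 6): 56,760 (Brio-1), 55,010 (Brio-2), 54,450 (Quill-1), 51,285 (Brio-3), 50,939 (Quill-2), 45,446 (Quill-3)
Highest rejected unit-bid = $39,803.
Allocation: Brio 3, Quill 3. Every unit priced at $39,803.
Revenue = 6 × 39,803 = $238,818.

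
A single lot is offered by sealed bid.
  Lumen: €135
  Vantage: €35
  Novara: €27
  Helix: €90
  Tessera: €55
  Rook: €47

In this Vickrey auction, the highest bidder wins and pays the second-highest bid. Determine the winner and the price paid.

Bids in order: 135 (Lumen) > 90 (Helix) > 55 (Tessera) > 47 (Rook) > 35 (Vantage) > 27 (Novara)
Lumen is highest; pays the second-highest bid, €90.

Lumen pays €90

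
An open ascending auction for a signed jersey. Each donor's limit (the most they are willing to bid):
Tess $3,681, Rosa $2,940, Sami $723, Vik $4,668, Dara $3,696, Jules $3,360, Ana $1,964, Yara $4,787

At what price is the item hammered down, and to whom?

Yara wins at $4,668

Ascending (English) auction: the price rises until one bidder remains; the winner pays the price at which the last rival dropped out.
Limits ranked: 4,787 (Yara) > 4,668 (Vik) > 3,696 (Dara) > 3,681 (Tess) > 3,360 (Jules) > 2,940 (Rosa) > …
Vik is the last rival to drop out, at $4,668; Yara remains and wins at that price.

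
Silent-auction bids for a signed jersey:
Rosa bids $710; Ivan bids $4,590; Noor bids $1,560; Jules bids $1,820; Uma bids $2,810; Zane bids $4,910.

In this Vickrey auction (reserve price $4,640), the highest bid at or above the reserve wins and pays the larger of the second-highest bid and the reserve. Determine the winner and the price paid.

Rule: the highest bid at or above the reserve wins and pays the larger of the second-highest bid and the reserve.
Bids ranked: 4,910 (Zane) > 4,590 (Ivan) > 2,810 (Uma) > 1,820 (Jules) > 1,560 (Noor) > 710 (Rosa)
Highest eligible bid: Zane at $4,910.
Second-highest bid $4,590 is below the reserve $4,640, so the reserve binds → payment $4,640.

Zane pays $4,640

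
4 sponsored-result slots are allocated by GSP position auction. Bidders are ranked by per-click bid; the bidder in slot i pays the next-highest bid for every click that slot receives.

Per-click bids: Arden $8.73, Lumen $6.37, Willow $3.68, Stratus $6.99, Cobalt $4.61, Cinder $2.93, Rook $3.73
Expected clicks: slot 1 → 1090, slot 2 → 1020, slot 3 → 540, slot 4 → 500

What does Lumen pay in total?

Lumen pays $2489.40

Ranked by bid: $8.73 (Arden) > $6.99 (Stratus) > $6.37 (Lumen) > $4.61 (Cobalt) > $3.73 (Rook) > …
Lumen holds slot 3 → pays next bid $4.61 × 540 clicks = $2489.40.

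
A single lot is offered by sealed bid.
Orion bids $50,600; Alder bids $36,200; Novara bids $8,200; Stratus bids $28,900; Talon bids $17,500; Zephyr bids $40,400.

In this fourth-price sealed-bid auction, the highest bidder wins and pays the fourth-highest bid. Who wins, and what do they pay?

Orion pays $28,900

Rule: the highest bidder wins and pays the fourth-highest bid.
Bids ranked: 50,600 (Orion) > 40,400 (Zephyr) > 36,200 (Alder) > 28,900 (Stratus) > 17,500 (Talon) > 8,200 (Novara)
Orion is highest; pays the fourth-highest bid, $28,900.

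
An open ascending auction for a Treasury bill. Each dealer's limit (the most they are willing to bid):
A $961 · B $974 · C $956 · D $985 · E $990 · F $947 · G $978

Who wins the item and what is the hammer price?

E wins at $985

Rule: the price rises until one bidder remains; the winner pays the price at which the last rival dropped out.
Limits in order: 990 (E) > 985 (D) > 978 (G) > 974 (B) > 961 (A) > 956 (C) > …
D is the last rival to drop out, at $985; E remains and wins at that price.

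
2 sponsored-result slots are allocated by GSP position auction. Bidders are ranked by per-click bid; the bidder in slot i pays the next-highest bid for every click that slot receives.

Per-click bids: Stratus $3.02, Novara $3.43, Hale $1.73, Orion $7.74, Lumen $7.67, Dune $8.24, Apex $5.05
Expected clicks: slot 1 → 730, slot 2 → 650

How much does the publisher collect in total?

Total revenue: $10635.70

Ranked by bid: $8.24 (Dune) > $7.74 (Orion) > $7.67 (Lumen) > …
Slot 1: Dune pays $7.74 × 730 = $5650.20
Slot 2: Orion pays $7.67 × 650 = $4985.50
Total = $10635.70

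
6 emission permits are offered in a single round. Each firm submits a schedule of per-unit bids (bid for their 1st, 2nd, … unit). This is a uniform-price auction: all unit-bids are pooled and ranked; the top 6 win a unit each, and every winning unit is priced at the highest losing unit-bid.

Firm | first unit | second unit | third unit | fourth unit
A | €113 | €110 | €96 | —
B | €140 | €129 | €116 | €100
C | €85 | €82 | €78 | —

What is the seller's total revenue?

Pooled unit-bids ranked (top 6): 140 (B-1), 129 (B-2), 116 (B-3), 113 (A-1), 110 (A-2), 100 (B-4)
Highest rejected unit-bid = €96.
Allocation: A 2, B 4. Every unit priced at €96.
Revenue = 6 × 96 = €576.

Total revenue: €576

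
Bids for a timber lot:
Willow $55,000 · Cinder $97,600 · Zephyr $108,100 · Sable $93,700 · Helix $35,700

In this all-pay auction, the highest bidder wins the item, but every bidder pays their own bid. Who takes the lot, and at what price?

Zephyr pays $108,100

Bids ranked: 108,100 (Zephyr) > 97,600 (Cinder) > 93,700 (Sable) > 55,000 (Willow) > 35,700 (Helix)
Zephyr is highest and takes the item; every bidder forfeits their bid.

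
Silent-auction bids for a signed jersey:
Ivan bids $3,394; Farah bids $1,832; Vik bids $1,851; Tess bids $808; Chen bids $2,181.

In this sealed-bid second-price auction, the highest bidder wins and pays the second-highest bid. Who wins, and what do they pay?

Ivan pays $2,181

Sealed-bid second-price auction: the highest bidder wins and pays the second-highest bid.
Bids ranked: 3,394 (Ivan) > 2,181 (Chen) > 1,851 (Vik) > 1,832 (Farah) > 808 (Tess)
Ivan is highest; pays the second-highest bid, $2,181.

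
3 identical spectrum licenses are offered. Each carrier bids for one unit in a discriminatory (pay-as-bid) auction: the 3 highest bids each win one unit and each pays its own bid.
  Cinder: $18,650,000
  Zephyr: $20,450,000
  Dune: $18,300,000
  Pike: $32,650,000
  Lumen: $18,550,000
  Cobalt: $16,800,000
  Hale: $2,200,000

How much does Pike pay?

Ordering the bids: 32,650,000 (Pike), 20,450,000 (Zephyr), 18,650,000 (Cinder), 18,550,000 (Lumen), 18,300,000 (Dune), …
The 3 highest are Pike, Zephyr, Cinder.
Pike wins → own bid $32,650,000.

Pike pays $32,650,000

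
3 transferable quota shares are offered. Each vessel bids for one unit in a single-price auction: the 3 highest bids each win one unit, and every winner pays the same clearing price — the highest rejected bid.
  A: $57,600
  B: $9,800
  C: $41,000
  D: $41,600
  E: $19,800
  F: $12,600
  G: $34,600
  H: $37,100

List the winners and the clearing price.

A, D, C; each pays $37,100

Sorting: 57,600 (A), 41,600 (D), 41,000 (C), 37,100 (H), 34,600 (G), …
Winners (3 units): A, D, C.
Clearing price = highest rejected bid = $37,100.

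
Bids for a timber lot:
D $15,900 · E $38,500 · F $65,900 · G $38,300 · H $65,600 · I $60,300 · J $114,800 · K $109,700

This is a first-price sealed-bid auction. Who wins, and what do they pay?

Sorting bids: 114,800 (J) > 109,700 (K) > 65,900 (F) > 65,600 (H) > 60,300 (I) > 38,500 (E) > …
First-price: J pays what they bid, $114,800.

J pays $114,800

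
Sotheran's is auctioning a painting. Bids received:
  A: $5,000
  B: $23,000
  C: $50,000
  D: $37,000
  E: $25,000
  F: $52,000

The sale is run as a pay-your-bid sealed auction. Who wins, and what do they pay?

F pays $52,000

Bids ranked: 52,000 (F) > 50,000 (C) > 37,000 (D) > 25,000 (E) > 23,000 (B) > 5,000 (A)
First-price: F pays what they bid, $52,000.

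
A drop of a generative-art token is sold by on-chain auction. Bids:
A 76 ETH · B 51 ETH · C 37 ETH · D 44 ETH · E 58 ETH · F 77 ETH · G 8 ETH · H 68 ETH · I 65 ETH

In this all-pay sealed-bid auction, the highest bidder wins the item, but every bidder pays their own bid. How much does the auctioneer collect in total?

Total revenue: 484 ETH

All-pay sealed-bid auction: the highest bidder wins the item, but every bidder pays their own bid.
Bids in order: 77 (F) > 76 (A) > 68 (H) > 65 (I) > 58 (E) > 51 (B) > …
Every bidder forfeits their bid regardless of winning.
Revenue = 76 + 51 + 37 + 44 + 58 + 77 + 8 + 68 + 65 = 484 ETH.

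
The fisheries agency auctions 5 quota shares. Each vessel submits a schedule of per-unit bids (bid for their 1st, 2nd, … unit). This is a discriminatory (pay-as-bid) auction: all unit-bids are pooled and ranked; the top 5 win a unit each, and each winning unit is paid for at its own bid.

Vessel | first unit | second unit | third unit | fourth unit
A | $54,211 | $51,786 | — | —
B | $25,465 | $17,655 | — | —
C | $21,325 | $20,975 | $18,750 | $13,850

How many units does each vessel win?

Merging the schedules and taking the best 5: 54,211 (A-1), 51,786 (A-2), 25,465 (B-1), 21,325 (C-1), 20,975 (C-2)
Next rejected bid: $18,750 (not a price — pay-as-bid).
Allocation: A 2, B 1, C 2.

A 2, B 1, C 2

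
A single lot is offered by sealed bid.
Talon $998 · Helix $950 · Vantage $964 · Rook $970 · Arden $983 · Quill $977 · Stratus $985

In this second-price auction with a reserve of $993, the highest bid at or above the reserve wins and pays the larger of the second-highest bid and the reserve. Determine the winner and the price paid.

Second-price auction with a reserve of $993: the highest bid at or above the reserve wins and pays the larger of the second-highest bid and the reserve.
Bids in order: 998 (Talon) > 985 (Stratus) > 983 (Arden) > 977 (Quill) > 970 (Rook) > 964 (Vantage) > …
Talon has the top bid at or above the reserve ($998).
Second-highest bid $985 is below the reserve $993, so the reserve binds → payment $993.

Talon pays $993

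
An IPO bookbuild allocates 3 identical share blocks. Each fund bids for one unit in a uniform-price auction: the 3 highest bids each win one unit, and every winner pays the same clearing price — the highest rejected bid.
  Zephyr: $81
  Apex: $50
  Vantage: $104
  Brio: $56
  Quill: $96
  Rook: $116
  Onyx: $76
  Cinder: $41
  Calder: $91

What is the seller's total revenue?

Bids ranked high→low: 116 (Rook), 104 (Vantage), 96 (Quill), 91 (Calder), 81 (Zephyr), …
Top 3: Rook, Vantage, Quill.
First losing bid is Calder's $91, which sets the uniform price.
Total revenue = 3 × $91 = $273.

Total revenue: $273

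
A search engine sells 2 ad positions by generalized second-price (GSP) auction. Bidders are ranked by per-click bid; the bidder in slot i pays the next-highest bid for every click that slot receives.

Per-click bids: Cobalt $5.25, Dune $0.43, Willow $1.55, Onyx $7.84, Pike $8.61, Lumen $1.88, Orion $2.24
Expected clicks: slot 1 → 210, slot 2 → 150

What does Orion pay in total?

Ranked by bid: $8.61 (Pike) > $7.84 (Onyx) > $5.25 (Cobalt) > …
Orion ranks below slot 2 → no slot, pays nothing.

Orion pays $0.00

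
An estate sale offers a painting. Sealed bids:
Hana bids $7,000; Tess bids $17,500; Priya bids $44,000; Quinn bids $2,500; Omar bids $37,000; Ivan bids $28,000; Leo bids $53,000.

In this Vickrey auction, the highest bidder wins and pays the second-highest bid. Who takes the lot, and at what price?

Bids ranked: 53,000 (Leo) > 44,000 (Priya) > 37,000 (Omar) > 28,000 (Ivan) > 17,500 (Tess) > 7,000 (Hana) > …
Second-price: Leo pays Priya's bid of $44,000.

Leo pays $44,000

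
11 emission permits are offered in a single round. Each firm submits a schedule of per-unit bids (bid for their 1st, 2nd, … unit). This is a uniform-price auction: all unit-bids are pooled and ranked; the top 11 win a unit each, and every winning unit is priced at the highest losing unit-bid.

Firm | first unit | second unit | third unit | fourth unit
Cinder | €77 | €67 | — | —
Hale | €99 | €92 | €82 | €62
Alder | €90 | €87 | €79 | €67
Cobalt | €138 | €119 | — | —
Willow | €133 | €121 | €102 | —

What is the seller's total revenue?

Total revenue: €847

Pooled unit-bids ranked (top 11): 138 (Cobalt-1), 133 (Willow-1), 121 (Willow-2), 119 (Cobalt-2), 102 (Willow-3), 99 (Hale-1), 92 (Hale-2), 90 (Alder-1), 87 (Alder-2), 82 (Hale-3), 79 (Alder-3)
The (k+1)-th unit-bid is €77.
Allocation: Alder 3, Cobalt 2, Hale 3, Willow 3. Every unit priced at €77.
Revenue = 11 × 77 = €847.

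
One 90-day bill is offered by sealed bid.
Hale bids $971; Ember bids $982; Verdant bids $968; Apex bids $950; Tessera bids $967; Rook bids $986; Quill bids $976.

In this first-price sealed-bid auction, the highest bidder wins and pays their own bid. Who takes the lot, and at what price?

Rook pays $986

Bids ranked: 986 (Rook) > 982 (Ember) > 976 (Quill) > 971 (Hale) > 968 (Verdant) > 967 (Tessera) > …
First-price: Rook pays what they bid, $986.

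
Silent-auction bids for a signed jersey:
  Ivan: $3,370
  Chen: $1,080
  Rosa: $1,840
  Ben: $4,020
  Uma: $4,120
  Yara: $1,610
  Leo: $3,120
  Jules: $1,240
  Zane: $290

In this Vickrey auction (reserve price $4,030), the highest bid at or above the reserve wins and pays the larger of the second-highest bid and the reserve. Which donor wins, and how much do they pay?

Uma pays $4,030

Rule: the highest bid at or above the reserve wins and pays the larger of the second-highest bid and the reserve.
Bids ranked: 4,120 (Uma) > 4,020 (Ben) > 3,370 (Ivan) > 3,120 (Leo) > 1,840 (Rosa) > 1,610 (Yara) > …
Highest eligible bid: Uma at $4,120.
max(second-highest $4,020, reserve $4,030) = $4,030.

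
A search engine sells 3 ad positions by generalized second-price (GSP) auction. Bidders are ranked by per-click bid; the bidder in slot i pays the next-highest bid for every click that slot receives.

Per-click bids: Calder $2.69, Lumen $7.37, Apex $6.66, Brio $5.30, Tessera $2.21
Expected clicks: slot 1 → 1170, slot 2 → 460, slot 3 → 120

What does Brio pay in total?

Sorting advertisers: $7.37 (Lumen) > $6.66 (Apex) > $5.30 (Brio) > $2.69 (Calder) > …
Brio holds slot 3 → pays next bid $2.69 × 120 clicks = $322.80.

Brio pays $322.80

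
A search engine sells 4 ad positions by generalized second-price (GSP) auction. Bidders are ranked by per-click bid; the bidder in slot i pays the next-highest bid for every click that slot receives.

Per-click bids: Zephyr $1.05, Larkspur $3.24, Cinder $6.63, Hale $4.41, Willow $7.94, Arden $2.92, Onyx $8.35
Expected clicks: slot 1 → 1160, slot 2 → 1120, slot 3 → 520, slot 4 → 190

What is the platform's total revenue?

Ranked by bid: $8.35 (Onyx) > $7.94 (Willow) > $6.63 (Cinder) > $4.41 (Hale) > $3.24 (Larkspur) > …
Slot 1: Onyx pays $7.94 × 1160 = $9210.40
Slot 2: Willow pays $6.63 × 1120 = $7425.60
Slot 3: Cinder pays $4.41 × 520 = $2293.20
Slot 4: Hale pays $3.24 × 190 = $615.60
Total = $19544.80

Total revenue: $19544.80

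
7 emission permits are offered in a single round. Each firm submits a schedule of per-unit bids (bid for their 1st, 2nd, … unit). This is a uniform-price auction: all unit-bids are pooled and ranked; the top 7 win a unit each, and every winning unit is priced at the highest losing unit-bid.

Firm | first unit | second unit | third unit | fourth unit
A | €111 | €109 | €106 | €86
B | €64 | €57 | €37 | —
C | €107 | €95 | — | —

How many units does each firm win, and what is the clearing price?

A 4, B 1, C 2; clearing price €57

Pooled unit-bids ranked (top 7): 111 (A-1), 109 (A-2), 107 (C-1), 106 (A-3), 95 (C-2), 86 (A-4), 64 (B-1)
First bid not allocated: €57.
Allocation: A 4, B 1, C 2.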